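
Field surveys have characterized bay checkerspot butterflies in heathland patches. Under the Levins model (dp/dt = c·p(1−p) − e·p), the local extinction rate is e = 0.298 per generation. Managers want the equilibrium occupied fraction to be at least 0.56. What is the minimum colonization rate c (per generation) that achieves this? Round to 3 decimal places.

p* = 1 − e/c ≥ 0.56 requires e/c ≤ 0.4400, i.e. c ≥ e/0.4400.
c_min = 0.298/0.4400 = 0.6773.

0.677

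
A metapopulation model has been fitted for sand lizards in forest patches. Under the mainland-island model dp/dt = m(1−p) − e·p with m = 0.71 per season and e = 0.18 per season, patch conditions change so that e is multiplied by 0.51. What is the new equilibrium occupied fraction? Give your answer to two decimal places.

Before: p* = 0.71/(0.71+0.18) = 0.7978.
After: m = 0.71, e = 0.0918; p* = 0.71/0.8018 = 0.8855.

0.89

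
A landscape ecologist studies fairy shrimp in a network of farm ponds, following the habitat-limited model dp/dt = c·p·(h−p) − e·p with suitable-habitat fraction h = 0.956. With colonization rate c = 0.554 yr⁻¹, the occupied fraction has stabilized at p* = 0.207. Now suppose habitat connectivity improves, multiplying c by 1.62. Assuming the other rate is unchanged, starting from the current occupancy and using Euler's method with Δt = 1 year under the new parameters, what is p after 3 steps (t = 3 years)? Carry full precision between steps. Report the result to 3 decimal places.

Balance c(h−p*) = e gives e = 0.554×(0.956 − 0.20700) = 0.41495.
Starting from p₀ = 0.20700; update p ← p + (dp/dt)·Δt with the new parameters.
step 1: Δp = +0.05325, p = 0.26025
step 2: Δp = +0.05452, p = 0.31477
step 3: Δp = +0.05053, p = 0.36530

0.365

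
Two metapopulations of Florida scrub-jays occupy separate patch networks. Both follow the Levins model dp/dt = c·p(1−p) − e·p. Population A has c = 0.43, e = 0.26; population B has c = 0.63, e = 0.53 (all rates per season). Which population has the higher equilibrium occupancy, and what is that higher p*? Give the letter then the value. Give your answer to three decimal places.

A, 0.395

A: p*_A = 1 − 0.26/0.43 = 0.3953.
B: p*_B = 1 − 0.53/0.63 = 0.1587.
A is higher at 0.3953.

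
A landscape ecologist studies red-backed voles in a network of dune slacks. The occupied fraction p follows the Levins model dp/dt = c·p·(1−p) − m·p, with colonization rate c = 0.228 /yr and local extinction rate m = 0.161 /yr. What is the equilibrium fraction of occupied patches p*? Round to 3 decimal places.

At equilibrium, colonization balances extinction: c·p*·(1−p*) = m·p*.
So p* = 1 − m/c = 1 − 0.161/0.228 = 1 − 0.7061 = 0.2939.

0.294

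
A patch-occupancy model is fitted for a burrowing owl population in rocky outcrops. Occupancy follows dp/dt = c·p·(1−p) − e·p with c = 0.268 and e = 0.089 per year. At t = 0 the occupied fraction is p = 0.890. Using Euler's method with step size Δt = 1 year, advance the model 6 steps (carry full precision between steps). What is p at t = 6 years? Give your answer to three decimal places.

0.720

Update rule: p ← p + [c·p·(1−p) − e·p]·Δt with Δt = 1.
  1  |  dp/dt·Δt = -0.052973  |  p_1 = 0.837027
  2  |  dp/dt·Δt = -0.037937  |  p_2 = 0.799090
  3  |  dp/dt·Δt = -0.028093  |  p_3 = 0.770997
  4  |  dp/dt·Δt = -0.021301  |  p_4 = 0.749697
  5  |  dp/dt·Δt = -0.016432  |  p_5 = 0.733264
  6  |  dp/dt·Δt = -0.012843  |  p_6 = 0.720421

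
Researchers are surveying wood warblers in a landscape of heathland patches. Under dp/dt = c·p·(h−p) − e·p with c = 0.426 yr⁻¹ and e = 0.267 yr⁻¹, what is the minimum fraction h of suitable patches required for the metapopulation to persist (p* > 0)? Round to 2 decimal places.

p* = h − e/c is positive only when h > e/c.
h_min = e/c = 0.267/0.426 = 0.6268.

0.63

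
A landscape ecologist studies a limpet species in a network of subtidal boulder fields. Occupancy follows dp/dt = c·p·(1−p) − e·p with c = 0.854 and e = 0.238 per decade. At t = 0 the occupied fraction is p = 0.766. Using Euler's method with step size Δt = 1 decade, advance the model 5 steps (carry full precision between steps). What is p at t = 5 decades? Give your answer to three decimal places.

Update rule: p ← p + [c·p·(1−p) − e·p]·Δt with Δt = 1.
  1  |  dp/dt·Δt = -0.029234  |  p_1 = 0.736766
  2  |  dp/dt·Δt = -0.009724  |  p_2 = 0.727042
  3  |  dp/dt·Δt = -0.003558  |  p_3 = 0.723484
  4  |  dp/dt·Δt = -0.001342  |  p_4 = 0.722142
  5  |  dp/dt·Δt = -0.000512  |  p_5 = 0.721630

0.722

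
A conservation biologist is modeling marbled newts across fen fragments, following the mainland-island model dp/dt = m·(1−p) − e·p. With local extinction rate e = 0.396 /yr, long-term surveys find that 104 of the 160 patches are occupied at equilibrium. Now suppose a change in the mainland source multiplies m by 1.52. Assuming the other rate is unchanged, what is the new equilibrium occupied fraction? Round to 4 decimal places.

0.7384

Observed p* = 104/160 = 0.65000.
Balance m(1−p*) = e·p* gives m = e·p*/(1−p*) = 0.396×0.65000/0.35000 = 0.73543.
New p* = m/(m+e) = 1.11785/(1.11785+0.39600) = 0.73842.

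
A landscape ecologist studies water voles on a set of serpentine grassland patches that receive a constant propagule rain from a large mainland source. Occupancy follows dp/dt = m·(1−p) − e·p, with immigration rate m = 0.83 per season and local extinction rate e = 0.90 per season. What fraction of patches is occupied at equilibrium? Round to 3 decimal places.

0.480

At equilibrium the propagule rain into empty patches balances local extinction: m(1−p*) = e·p*.
p* = m/(m+e) = 0.83/(0.83+0.90) = 0.83/1.7300 = 0.4798.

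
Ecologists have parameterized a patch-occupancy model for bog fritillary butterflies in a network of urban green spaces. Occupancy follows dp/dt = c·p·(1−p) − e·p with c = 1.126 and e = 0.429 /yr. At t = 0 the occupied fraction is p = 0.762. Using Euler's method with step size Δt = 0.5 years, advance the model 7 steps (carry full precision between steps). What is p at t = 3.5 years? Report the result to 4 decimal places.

0.6242

Update rule: p ← p + [c·p·(1−p) − e·p]·Δt with Δt = 0.5.
p: 0.76200 → 0.70065  (Δp = -0.06135)
p: 0.70065 → 0.66845  (Δp = -0.03221)
p: 0.66845 → 0.64984  (Δp = -0.01861)
p: 0.64984 → 0.63856  (Δp = -0.01128)
p: 0.63856 → 0.63153  (Δp = -0.00703)
p: 0.63153 → 0.62708  (Δp = -0.00445)
p: 0.62708 → 0.62423  (Δp = -0.00285)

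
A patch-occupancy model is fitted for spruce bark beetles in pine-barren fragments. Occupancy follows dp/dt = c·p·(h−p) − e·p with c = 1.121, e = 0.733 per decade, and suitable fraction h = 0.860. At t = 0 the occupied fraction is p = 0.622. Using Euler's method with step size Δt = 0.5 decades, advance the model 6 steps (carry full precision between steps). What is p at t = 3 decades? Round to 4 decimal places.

Update rule: p ← p + [c·p·(h−p) − e·p]·Δt with Δt = 0.5.
t = 0.5: p = 0.62200 + (-0.14499) = 0.47701
t = 1: p = 0.47701 + (-0.07243) = 0.40458
t = 1.5: p = 0.40458 + (-0.04501) = 0.35958
t = 2: p = 0.35958 + (-0.03093) = 0.32865
t = 2.5: p = 0.32865 + (-0.02257) = 0.30608
t = 3: p = 0.30608 + (-0.01715) = 0.28893

0.2889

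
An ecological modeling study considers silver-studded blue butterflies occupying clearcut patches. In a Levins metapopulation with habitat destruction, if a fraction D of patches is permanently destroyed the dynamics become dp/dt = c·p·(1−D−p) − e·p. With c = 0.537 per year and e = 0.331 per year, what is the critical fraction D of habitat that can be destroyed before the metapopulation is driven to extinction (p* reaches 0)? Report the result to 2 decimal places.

0.38

The nontrivial equilibrium is p* = (1−D) − e/c; extinction occurs when this hits zero.
So D_crit = 1 − e/c = 1 − 0.331/0.537 = 1 − 0.6164 = 0.3836.
Note this equals the original equilibrium occupancy — the Levins extinction-debt result.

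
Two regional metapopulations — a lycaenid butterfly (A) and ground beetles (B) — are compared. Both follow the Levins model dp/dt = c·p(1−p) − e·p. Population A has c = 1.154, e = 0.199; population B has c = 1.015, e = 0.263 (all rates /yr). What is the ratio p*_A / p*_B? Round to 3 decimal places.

1.117

A: p*_A = 1 − 0.199/1.154 = 0.8276.
B: p*_B = 1 − 0.263/1.015 = 0.7409.
p*_A / p*_B = 0.8276/0.7409 = 1.1170.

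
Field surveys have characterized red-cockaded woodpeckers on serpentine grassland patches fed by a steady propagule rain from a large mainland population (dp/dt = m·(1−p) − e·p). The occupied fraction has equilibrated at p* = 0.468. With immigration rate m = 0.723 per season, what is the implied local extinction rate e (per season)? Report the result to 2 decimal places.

0.82

At equilibrium m(1−p*) = e·p*, so e = m(1−p*)/p*.
e = 0.723 × 0.5320 / 0.468 = 0.8219.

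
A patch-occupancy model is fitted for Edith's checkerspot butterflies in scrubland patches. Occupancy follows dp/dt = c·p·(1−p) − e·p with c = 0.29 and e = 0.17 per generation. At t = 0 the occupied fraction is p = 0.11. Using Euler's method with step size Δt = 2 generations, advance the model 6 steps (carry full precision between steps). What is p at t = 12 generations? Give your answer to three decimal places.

Update rule: p ← p + [c·p·(1−p) − e·p]·Δt with Δt = 2.
step 1: Δp = +0.01938, p = 0.12938
step 2: Δp = +0.02134, p = 0.15072
step 3: Δp = +0.02300, p = 0.17372
step 4: Δp = +0.02419, p = 0.19791
step 5: Δp = +0.02478, p = 0.22269
step 6: Δp = +0.02468, p = 0.24738

0.247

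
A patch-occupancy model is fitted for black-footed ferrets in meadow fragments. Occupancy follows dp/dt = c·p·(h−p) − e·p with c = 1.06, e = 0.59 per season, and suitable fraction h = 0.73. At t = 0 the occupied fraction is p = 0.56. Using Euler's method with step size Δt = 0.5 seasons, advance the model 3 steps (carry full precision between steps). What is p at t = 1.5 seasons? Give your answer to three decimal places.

Update rule: p ← p + [c·p·(h−p) − e·p]·Δt with Δt = 0.5.
step 1: Δp = -0.11474, p = 0.44526
step 2: Δp = -0.06416, p = 0.38110
step 3: Δp = -0.04195, p = 0.33915

0.339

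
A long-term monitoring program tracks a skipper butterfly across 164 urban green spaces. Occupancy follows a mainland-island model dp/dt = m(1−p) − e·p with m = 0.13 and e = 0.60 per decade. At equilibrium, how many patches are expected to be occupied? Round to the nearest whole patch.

29

p* = m/(m+e) = 0.13/0.7300 = 0.1781.
Expected occupied patches = N × p* = 164 × 0.1781 = 29.21 ≈ 29.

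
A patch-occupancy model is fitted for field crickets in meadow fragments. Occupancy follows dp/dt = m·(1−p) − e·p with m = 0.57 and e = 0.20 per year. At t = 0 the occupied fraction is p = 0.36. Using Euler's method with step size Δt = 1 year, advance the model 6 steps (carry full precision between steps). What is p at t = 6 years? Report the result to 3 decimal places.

0.740

Update rule: p ← p + [m·(1−p) − e·p]·Δt with Δt = 1.
  1  |  dp/dt·Δt = +0.292800  |  p_1 = 0.652800
  2  |  dp/dt·Δt = +0.067344  |  p_2 = 0.720144
  3  |  dp/dt·Δt = +0.015489  |  p_3 = 0.735633
  4  |  dp/dt·Δt = +0.003562  |  p_4 = 0.739196
  5  |  dp/dt·Δt = +0.000819  |  p_5 = 0.740015
  6  |  dp/dt·Δt = +0.000188  |  p_6 = 0.740203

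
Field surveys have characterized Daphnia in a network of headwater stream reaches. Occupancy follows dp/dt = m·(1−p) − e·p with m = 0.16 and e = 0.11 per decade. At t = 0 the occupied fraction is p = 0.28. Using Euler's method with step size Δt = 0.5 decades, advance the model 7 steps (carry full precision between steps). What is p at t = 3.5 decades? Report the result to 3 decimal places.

0.479

Update rule: p ← p + [m·(1−p) − e·p]·Δt with Δt = 0.5.
t = 0.5: p = 0.28000 + (+0.04220) = 0.32220
t = 1: p = 0.32220 + (+0.03650) = 0.35870
t = 1.5: p = 0.35870 + (+0.03158) = 0.39028
t = 2: p = 0.39028 + (+0.02731) = 0.41759
t = 2.5: p = 0.41759 + (+0.02363) = 0.44122
t = 3: p = 0.44122 + (+0.02044) = 0.46165
t = 3.5: p = 0.46165 + (+0.01768) = 0.47933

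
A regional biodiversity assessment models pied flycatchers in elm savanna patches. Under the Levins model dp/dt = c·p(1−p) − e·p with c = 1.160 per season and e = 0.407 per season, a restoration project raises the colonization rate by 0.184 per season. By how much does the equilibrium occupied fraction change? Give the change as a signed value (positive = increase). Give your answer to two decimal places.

0.05

Before: p* = 1 − 0.407/1.160 = 0.6491.
After the change, c = 1.344, e = 0.407, so p* = 1 − 0.407/1.344 = 0.6972.
Δp* = 0.6972 − 0.6491 = +0.0480.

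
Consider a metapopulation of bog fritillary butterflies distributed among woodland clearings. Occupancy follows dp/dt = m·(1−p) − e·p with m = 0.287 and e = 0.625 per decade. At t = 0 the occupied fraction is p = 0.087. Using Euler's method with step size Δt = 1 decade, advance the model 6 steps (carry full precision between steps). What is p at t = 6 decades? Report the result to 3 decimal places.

0.315

Update rule: p ← p + [m·(1−p) − e·p]·Δt with Δt = 1.
t = 1: p = 0.08700 + (+0.20766) = 0.29466
t = 2: p = 0.29466 + (+0.01827) = 0.31293
t = 3: p = 0.31293 + (+0.00161) = 0.31454
t = 4: p = 0.31454 + (+0.00014) = 0.31468
t = 5: p = 0.31468 + (+0.00001) = 0.31469
t = 6: p = 0.31469 + (+0.00000) = 0.31469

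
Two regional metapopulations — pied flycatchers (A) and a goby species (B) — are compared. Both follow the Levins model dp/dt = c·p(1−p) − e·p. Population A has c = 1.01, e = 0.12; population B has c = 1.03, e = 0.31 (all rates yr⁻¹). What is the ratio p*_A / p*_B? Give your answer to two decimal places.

1.26

A: p*_A = 1 − 0.12/1.01 = 0.8812.
B: p*_B = 1 − 0.31/1.03 = 0.6990.
p*_A / p*_B = 0.8812/0.6990 = 1.2606.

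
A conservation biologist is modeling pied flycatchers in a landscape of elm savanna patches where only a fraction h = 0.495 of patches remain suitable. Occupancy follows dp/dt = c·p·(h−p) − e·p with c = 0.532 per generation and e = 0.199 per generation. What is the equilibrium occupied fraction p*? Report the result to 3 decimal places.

Setting dp/dt = 0 and dividing by p* gives c·(h−p*) = e.
So p* = h − e/c = 0.495 − 0.199/0.532 = 0.495 − 0.3741 = 0.1209.

0.121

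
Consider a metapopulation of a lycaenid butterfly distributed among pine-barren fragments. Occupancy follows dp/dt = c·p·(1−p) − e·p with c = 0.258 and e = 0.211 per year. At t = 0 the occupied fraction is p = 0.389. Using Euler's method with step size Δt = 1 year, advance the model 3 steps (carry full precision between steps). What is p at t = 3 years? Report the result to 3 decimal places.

0.335

Update rule: p ← p + [c·p·(1−p) − e·p]·Δt with Δt = 1.
p: 0.38900 → 0.36824  (Δp = -0.02076)
p: 0.36824 → 0.35056  (Δp = -0.01768)
p: 0.35056 → 0.33533  (Δp = -0.01523)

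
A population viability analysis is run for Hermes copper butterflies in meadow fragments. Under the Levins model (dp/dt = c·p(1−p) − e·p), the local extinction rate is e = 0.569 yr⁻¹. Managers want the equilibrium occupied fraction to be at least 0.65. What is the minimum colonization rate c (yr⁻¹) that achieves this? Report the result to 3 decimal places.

p* = 1 − e/c ≥ 0.65 requires e/c ≤ 0.3500, i.e. c ≥ e/0.3500.
c_min = 0.569/0.3500 = 1.6257.

1.626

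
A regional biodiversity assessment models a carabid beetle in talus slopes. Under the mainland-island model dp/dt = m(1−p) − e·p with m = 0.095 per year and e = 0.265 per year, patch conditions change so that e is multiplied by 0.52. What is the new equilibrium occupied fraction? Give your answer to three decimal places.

Before: p* = 0.095/(0.095+0.265) = 0.2639.
After: m = 0.095, e = 0.1378; p* = 0.095/0.2328 = 0.4081.

0.408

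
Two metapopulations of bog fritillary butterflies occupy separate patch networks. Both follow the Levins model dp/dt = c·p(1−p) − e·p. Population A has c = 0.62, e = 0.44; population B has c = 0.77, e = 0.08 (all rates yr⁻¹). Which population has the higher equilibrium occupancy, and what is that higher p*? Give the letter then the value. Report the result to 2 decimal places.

A: p*_A = 1 − 0.44/0.62 = 0.2903.
B: p*_B = 1 − 0.08/0.77 = 0.8961.
B is higher at 0.8961.

B, 0.90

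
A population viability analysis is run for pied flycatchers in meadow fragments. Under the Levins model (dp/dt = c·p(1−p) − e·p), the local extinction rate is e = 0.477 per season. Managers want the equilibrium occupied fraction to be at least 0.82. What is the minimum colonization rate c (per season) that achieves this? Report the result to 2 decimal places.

2.65

p* = 1 − e/c ≥ 0.82 requires e/c ≤ 0.1800, i.e. c ≥ e/0.1800.
c_min = 0.477/0.1800 = 2.6500.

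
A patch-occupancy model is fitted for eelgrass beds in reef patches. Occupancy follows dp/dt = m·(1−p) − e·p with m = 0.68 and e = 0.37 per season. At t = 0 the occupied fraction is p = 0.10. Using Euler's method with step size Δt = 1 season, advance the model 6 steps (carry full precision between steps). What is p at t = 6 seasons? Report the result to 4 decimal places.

0.6476

Update rule: p ← p + [m·(1−p) − e·p]·Δt with Δt = 1.
p: 0.10000 → 0.67500  (Δp = +0.57500)
p: 0.67500 → 0.64625  (Δp = -0.02875)
p: 0.64625 → 0.64769  (Δp = +0.00144)
p: 0.64769 → 0.64762  (Δp = -0.00007)
p: 0.64762 → 0.64762  (Δp = +0.00000)
p: 0.64762 → 0.64762  (Δp = -0.00000)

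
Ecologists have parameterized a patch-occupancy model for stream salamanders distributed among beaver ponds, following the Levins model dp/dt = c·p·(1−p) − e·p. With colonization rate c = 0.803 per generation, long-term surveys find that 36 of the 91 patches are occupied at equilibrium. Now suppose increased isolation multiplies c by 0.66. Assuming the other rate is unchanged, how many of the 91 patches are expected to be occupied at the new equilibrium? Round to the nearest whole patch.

8

Observed p* = 36/91 = 0.39560.
Balance c(1−p*) = e gives e = 0.803×(1 − 0.39560) = 0.48533.
New p* = 1 − e/c = 1 − 0.48533/0.52998 = 0.08425.
Expected occupied = 91 × 0.08425 = 7.67 ≈ 8.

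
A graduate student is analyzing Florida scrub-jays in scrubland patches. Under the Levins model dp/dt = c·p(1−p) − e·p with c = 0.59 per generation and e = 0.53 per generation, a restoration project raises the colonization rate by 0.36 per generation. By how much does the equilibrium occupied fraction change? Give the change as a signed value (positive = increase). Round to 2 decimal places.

Before: p* = 1 − 0.53/0.59 = 0.1017.
After the change, c = 0.95, e = 0.53, so p* = 1 − 0.53/0.95 = 0.4421.
Δp* = 0.4421 − 0.1017 = +0.3404.

0.34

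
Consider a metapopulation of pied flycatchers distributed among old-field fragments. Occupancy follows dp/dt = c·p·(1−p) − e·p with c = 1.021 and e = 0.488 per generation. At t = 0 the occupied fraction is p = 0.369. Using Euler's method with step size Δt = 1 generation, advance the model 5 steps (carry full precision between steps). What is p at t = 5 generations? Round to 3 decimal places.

0.515

Update rule: p ← p + [c·p·(1−p) − e·p]·Δt with Δt = 1.
p: 0.36900 → 0.42666  (Δp = +0.05766)
p: 0.42666 → 0.46821  (Δp = +0.04155)
p: 0.46821 → 0.49394  (Δp = +0.02573)
p: 0.49394 → 0.50811  (Δp = +0.01417)
p: 0.50811 → 0.51533  (Δp = +0.00723)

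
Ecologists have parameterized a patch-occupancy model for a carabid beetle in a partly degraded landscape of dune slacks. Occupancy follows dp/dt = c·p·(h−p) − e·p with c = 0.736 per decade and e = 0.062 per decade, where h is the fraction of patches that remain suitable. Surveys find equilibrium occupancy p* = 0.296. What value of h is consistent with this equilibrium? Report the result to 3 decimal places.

At equilibrium c(h−p*) = e, so h = p* + e/c.
h = 0.296 + 0.062/0.736 = 0.296 + 0.0842 = 0.3802.

0.380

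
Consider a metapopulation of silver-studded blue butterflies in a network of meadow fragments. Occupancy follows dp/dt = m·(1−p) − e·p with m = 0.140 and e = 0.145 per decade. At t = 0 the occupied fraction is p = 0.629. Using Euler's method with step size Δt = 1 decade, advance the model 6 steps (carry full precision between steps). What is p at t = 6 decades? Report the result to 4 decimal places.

Update rule: p ← p + [m·(1−p) − e·p]·Δt with Δt = 1.
  1  |  dp/dt·Δt = -0.039265  |  p_1 = 0.589735
  2  |  dp/dt·Δt = -0.028074  |  p_2 = 0.561661
  3  |  dp/dt·Δt = -0.020073  |  p_3 = 0.541587
  4  |  dp/dt·Δt = -0.014352  |  p_4 = 0.527235
  5  |  dp/dt·Δt = -0.010262  |  p_5 = 0.516973
  6  |  dp/dt·Δt = -0.007337  |  p_6 = 0.509636

0.5096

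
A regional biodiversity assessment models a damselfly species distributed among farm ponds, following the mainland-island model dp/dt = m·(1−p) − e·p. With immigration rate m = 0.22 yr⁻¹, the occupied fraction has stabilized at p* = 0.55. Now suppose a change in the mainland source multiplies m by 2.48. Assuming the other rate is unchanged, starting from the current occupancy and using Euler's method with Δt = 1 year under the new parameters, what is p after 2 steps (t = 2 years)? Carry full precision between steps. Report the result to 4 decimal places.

Balance m(1−p*) = e·p* gives e = m(1−p*)/p* = 0.22×0.45000/0.55000 = 0.18000.
Starting from p₀ = 0.55000; update p ← p + (dp/dt)·Δt with the new parameters.
p: 0.55000 → 0.69652  (Δp = +0.14652)
p: 0.69652 → 0.73673  (Δp = +0.04021)

0.7367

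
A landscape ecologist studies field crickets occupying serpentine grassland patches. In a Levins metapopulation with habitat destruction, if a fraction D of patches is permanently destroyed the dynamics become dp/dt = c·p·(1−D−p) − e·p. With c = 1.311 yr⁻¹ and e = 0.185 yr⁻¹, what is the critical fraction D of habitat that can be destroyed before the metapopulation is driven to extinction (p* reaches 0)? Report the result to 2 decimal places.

The nontrivial equilibrium is p* = (1−D) − e/c; extinction occurs when this hits zero.
So D_crit = 1 − e/c = 1 − 0.185/1.311 = 1 − 0.1411 = 0.8589.
Note this equals the original equilibrium occupancy — the Levins extinction-debt result.

0.86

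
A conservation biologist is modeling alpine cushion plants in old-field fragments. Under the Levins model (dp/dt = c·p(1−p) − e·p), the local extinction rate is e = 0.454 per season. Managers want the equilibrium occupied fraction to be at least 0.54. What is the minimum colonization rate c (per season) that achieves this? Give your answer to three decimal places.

0.987

p* = 1 − e/c ≥ 0.54 requires e/c ≤ 0.4600, i.e. c ≥ e/0.4600.
c_min = 0.454/0.4600 = 0.9870.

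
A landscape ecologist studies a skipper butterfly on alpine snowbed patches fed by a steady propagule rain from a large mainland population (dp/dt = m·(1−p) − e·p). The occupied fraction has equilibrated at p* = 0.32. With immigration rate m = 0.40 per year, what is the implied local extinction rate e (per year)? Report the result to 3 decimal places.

At equilibrium m(1−p*) = e·p*, so e = m(1−p*)/p*.
e = 0.40 × 0.6800 / 0.32 = 0.8500.

0.850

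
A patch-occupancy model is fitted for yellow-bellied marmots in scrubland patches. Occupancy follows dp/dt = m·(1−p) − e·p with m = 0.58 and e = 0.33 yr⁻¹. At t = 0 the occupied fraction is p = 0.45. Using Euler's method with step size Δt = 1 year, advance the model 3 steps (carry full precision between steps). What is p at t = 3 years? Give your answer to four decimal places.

Update rule: p ← p + [m·(1−p) − e·p]·Δt with Δt = 1.
  1  |  dp/dt·Δt = +0.170500  |  p_1 = 0.620500
  2  |  dp/dt·Δt = +0.015345  |  p_2 = 0.635845
  3  |  dp/dt·Δt = +0.001381  |  p_3 = 0.637226

0.6372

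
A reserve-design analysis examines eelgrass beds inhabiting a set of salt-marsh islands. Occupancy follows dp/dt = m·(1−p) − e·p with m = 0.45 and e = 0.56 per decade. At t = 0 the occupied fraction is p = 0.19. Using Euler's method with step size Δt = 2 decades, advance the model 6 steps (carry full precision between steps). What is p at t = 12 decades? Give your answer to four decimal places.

0.1578

Update rule: p ← p + [m·(1−p) − e·p]·Δt with Δt = 2.
p: 0.19000 → 0.70620  (Δp = +0.51620)
p: 0.70620 → 0.17968  (Δp = -0.52652)
p: 0.17968 → 0.71673  (Δp = +0.53705)
p: 0.71673 → 0.16893  (Δp = -0.54780)
p: 0.16893 → 0.72769  (Δp = +0.55875)
p: 0.72769 → 0.15776  (Δp = -0.56993)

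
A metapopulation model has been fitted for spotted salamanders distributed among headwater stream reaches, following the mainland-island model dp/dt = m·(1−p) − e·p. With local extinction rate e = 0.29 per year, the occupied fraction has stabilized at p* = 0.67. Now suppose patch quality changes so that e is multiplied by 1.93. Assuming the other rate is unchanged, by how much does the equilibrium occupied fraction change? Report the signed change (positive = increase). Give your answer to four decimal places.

Balance m(1−p*) = e·p* gives m = e·p*/(1−p*) = 0.29×0.67000/0.33000 = 0.58879.
New p* = m/(m+e) = 0.58879/(0.58879+0.55970) = 0.51266.
Δp* = 0.51266 − 0.67000 = -0.15734.

-0.1573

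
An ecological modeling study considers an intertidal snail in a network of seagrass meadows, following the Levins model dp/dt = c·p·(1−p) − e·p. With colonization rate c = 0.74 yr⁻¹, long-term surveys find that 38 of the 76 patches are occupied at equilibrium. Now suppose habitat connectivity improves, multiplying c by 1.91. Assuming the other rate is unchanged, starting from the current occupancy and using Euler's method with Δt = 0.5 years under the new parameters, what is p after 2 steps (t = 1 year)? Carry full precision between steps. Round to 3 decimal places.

0.648

Observed p* = 38/76 = 0.50000.
Balance c(1−p*) = e gives e = 0.74×(1 − 0.50000) = 0.37000.
Starting from p₀ = 0.50000; update p ← p + (dp/dt)·Δt with the new parameters.
  1  |  dp/dt·Δt = +0.084175  |  p_1 = 0.584175
  2  |  dp/dt·Δt = +0.063595  |  p_2 = 0.647770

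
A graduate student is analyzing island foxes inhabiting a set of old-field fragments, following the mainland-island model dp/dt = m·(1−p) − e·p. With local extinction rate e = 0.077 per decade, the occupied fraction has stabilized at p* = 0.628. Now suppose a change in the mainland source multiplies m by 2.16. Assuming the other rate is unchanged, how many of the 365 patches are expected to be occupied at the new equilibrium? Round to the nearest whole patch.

286

Balance m(1−p*) = e·p* gives m = e·p*/(1−p*) = 0.077×0.62800/0.37200 = 0.12999.
New p* = m/(m+e) = 0.28078/(0.28078+0.07700) = 0.78478.
Expected occupied = 365 × 0.78478 = 286.44 ≈ 286.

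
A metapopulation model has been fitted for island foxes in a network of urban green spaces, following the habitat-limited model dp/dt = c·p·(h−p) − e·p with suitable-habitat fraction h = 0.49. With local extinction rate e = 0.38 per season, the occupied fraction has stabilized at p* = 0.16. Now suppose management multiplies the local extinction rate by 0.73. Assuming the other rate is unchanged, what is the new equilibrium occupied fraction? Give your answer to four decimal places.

Balance c(h−p*) = e gives c = e/(0.49 − 0.16000) = 0.38/0.33000 = 1.15152.
New p* = 0.49 − e/c = 0.49 − 0.27740/1.15152 = 0.24910.

0.2491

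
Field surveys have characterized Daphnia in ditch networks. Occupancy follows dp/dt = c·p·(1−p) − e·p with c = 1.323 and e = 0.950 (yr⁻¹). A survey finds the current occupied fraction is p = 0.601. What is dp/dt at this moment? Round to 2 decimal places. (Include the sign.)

Colonization term: c·p·(1−p) = 1.323×0.601×0.3990 = 0.31725.
Extinction term: e·p = 0.57095.
dp/dt = 0.31725 − 0.57095 = -0.25370.

-0.25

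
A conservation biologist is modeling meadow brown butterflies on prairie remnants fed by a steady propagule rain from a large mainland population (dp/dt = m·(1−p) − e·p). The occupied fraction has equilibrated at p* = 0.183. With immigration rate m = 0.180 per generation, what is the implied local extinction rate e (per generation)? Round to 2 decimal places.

At equilibrium m(1−p*) = e·p*, so e = m(1−p*)/p*.
e = 0.180 × 0.8170 / 0.183 = 0.8036.

0.80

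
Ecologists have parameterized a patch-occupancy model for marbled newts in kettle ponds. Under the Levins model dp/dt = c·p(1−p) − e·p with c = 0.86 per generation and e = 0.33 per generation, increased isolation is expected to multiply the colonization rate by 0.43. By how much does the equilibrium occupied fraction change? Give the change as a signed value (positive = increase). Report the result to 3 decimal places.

Before: p* = 1 − 0.33/0.86 = 0.6163.
After the change, c = 0.3698, e = 0.33, so p* = 1 − 0.33/0.3698 = 0.1076.
Δp* = 0.1076 − 0.6163 = -0.5087.

-0.509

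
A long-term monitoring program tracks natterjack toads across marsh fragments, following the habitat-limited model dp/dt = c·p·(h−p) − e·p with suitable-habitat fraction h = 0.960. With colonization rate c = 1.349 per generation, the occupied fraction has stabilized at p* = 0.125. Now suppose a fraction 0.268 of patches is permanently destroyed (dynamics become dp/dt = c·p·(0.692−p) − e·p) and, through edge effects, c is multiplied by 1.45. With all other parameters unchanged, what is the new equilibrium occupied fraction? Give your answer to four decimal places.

Balance c(h−p*) = e gives e = 1.349×(0.96 − 0.12500) = 1.12641.
New p* = 0.692 − e/c = 0.692 − 1.12641/1.95605 = 0.11614.

0.1161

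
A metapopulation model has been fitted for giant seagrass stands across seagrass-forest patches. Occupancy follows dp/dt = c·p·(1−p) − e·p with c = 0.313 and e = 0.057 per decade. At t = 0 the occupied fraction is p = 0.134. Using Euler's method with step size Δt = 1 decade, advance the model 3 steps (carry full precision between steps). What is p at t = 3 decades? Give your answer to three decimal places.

Update rule: p ← p + [c·p·(1−p) − e·p]·Δt with Δt = 1.
step 1: Δp = +0.02868, p = 0.16268
step 2: Δp = +0.03336, p = 0.19605
step 3: Δp = +0.03816, p = 0.23421

0.234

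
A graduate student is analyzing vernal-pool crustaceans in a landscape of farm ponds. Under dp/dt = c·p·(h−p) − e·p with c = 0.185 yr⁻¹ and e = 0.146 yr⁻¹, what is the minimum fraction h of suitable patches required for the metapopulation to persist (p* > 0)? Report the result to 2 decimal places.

p* = h − e/c is positive only when h > e/c.
h_min = e/c = 0.146/0.185 = 0.7892.

0.79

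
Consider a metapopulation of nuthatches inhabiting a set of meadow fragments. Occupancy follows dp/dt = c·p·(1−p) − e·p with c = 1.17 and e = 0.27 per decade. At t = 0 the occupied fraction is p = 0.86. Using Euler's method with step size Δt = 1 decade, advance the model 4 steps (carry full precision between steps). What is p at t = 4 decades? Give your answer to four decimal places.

Update rule: p ← p + [c·p·(1−p) − e·p]·Δt with Δt = 1.
t = 1: p = 0.86000 + (-0.09133) = 0.76867
t = 2: p = 0.76867 + (+0.00051) = 0.76917
t = 3: p = 0.76917 + (+0.00005) = 0.76923
t = 4: p = 0.76923 + (+0.00001) = 0.76923

0.7692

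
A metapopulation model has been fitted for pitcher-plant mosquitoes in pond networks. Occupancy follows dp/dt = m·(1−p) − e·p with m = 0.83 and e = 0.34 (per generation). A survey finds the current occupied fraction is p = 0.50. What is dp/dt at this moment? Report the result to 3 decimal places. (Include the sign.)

0.245

Colonization term: m·(1−p) = 0.83×0.5000 = 0.41500.
Extinction term: e·p = 0.17000.
dp/dt = 0.41500 − 0.17000 = 0.24500.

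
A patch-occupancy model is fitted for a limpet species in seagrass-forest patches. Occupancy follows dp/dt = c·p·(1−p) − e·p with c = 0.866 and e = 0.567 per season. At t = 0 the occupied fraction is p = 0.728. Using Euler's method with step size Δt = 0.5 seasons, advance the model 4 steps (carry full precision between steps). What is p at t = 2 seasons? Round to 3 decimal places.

0.462

Update rule: p ← p + [c·p·(1−p) − e·p]·Δt with Δt = 0.5.
step 1: Δp = -0.12065, p = 0.60735
step 2: Δp = -0.06892, p = 0.53843
step 3: Δp = -0.04503, p = 0.49339
step 4: Δp = -0.03165, p = 0.46175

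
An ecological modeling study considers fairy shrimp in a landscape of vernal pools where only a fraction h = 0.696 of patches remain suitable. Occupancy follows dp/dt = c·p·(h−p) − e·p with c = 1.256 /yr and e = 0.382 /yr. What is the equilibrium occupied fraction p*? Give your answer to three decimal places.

0.392

Setting dp/dt = 0 and dividing by p* gives c·(h−p*) = e.
So p* = h − e/c = 0.696 − 0.382/1.256 = 0.696 − 0.3041 = 0.3919.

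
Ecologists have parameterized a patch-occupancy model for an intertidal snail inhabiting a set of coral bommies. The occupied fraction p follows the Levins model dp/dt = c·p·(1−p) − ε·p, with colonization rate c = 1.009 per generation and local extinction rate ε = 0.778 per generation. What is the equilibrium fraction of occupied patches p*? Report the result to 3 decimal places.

0.229

At equilibrium, colonization balances extinction: c·p*·(1−p*) = ε·p*.
So p* = 1 − ε/c = 1 − 0.778/1.009 = 1 − 0.7711 = 0.2289.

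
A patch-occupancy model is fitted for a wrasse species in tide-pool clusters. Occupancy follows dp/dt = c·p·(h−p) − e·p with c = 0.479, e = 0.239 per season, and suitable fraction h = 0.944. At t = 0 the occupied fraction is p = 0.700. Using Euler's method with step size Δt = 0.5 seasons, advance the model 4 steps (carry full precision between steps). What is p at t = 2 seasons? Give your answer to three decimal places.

0.575

Update rule: p ← p + [c·p·(h−p) − e·p]·Δt with Δt = 0.5.
p: 0.70000 → 0.65726  (Δp = -0.04274)
p: 0.65726 → 0.62385  (Δp = -0.03341)
p: 0.62385 → 0.59714  (Δp = -0.02672)
p: 0.59714 → 0.57538  (Δp = -0.02175)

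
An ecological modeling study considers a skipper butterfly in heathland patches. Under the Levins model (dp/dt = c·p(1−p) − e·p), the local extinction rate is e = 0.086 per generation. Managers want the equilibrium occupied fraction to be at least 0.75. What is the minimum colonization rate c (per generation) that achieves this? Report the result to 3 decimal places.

0.344

p* = 1 − e/c ≥ 0.75 requires e/c ≤ 0.2500, i.e. c ≥ e/0.2500.
c_min = 0.086/0.2500 = 0.3440.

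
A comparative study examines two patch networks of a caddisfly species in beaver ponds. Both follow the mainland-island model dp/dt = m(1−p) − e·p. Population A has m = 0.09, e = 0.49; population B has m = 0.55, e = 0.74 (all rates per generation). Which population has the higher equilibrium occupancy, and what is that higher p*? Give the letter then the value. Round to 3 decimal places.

A: p*_A = m/(m+e) = 0.09/0.5800 = 0.1552.
B: p*_B = 0.55/1.2900 = 0.4264.
B is higher at 0.4264.

B, 0.426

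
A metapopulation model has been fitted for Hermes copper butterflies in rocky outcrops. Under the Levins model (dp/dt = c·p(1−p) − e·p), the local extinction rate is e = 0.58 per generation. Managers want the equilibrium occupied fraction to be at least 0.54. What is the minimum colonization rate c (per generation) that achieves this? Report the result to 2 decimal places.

1.26

p* = 1 − e/c ≥ 0.54 requires e/c ≤ 0.4600, i.e. c ≥ e/0.4600.
c_min = 0.58/0.4600 = 1.2609.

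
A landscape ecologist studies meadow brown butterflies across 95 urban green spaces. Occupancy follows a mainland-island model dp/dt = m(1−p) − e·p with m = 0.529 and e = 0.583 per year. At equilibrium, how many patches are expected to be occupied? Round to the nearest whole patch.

p* = m/(m+e) = 0.529/1.1120 = 0.4757.
Expected occupied patches = N × p* = 95 × 0.4757 = 45.19 ≈ 45.

45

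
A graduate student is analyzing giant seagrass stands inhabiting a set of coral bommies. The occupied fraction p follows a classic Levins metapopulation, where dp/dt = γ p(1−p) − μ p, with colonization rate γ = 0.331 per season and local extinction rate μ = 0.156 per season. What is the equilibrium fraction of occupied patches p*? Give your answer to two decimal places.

0.53

At equilibrium, colonization balances extinction: γ·p*·(1−p*) = μ·p*.
So p* = 1 − μ/γ = 1 − 0.156/0.331 = 1 − 0.4713 = 0.5287.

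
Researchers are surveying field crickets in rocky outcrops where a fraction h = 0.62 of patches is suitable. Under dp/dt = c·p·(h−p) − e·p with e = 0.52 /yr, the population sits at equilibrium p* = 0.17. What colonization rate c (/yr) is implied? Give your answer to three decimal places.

At equilibrium c(h−p*) = e, so c = e/(h−p*).
c = 0.52/(0.62 − 0.17) = 0.52/0.4500 = 1.1556.

1.156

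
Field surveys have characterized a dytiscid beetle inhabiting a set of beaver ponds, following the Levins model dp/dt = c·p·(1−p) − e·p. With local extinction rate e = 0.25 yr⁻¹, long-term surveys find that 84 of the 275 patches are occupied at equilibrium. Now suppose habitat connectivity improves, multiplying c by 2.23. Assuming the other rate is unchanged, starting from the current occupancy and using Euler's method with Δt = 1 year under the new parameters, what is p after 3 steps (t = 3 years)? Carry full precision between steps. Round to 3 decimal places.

Observed p* = 84/275 = 0.30545.
Balance c(1−p*) = e gives c = e/(1 − 0.30545) = 0.25/0.69455 = 0.35995.
Starting from p₀ = 0.30545; update p ← p + (dp/dt)·Δt with the new parameters.
step 1: Δp = +0.09393, p = 0.39938
step 2: Δp = +0.09270, p = 0.49208
step 3: Δp = +0.07760, p = 0.56968

0.570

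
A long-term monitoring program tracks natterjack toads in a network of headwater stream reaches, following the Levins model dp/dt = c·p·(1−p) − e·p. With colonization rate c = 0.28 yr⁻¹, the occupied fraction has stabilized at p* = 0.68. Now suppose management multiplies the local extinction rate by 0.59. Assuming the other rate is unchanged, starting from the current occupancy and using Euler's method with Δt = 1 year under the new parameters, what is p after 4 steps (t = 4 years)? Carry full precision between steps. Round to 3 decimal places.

Balance c(1−p*) = e gives e = 0.28×(1 − 0.68000) = 0.08960.
Starting from p₀ = 0.68000; update p ← p + (dp/dt)·Δt with the new parameters.
step 1: Δp = +0.02498, p = 0.70498
step 2: Δp = +0.02097, p = 0.72595
step 3: Δp = +0.01733, p = 0.74328
step 4: Δp = +0.01414, p = 0.75741

0.757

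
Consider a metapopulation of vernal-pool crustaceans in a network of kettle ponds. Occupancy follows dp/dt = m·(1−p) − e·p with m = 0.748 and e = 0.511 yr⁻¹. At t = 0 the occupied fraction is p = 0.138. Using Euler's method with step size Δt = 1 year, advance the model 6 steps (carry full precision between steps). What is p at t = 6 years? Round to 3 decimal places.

Update rule: p ← p + [m·(1−p) − e·p]·Δt with Δt = 1.
step 1: Δp = +0.57426, p = 0.71226
step 2: Δp = -0.14873, p = 0.56353
step 3: Δp = +0.03852, p = 0.60205
step 4: Δp = -0.00998, p = 0.59207
step 5: Δp = +0.00258, p = 0.59465
step 6: Δp = -0.00067, p = 0.59398

0.594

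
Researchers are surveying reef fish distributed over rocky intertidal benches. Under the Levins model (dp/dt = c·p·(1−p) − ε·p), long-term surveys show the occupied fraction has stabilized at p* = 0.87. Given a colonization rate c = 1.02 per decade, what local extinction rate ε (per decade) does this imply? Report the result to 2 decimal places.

At equilibrium c(1−p*) = ε.
ε = 1.02 × (1 − 0.87) = 1.02 × 0.1300 = 0.1326.

0.13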